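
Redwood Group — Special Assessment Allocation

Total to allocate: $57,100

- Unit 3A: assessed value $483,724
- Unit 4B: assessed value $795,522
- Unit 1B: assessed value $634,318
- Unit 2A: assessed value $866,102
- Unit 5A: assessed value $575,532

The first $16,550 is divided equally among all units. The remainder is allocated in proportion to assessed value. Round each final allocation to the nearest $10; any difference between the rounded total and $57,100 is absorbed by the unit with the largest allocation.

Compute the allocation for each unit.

Unit 3A: $9,160 · Unit 4B: $12,920 · Unit 1B: $10,980 · Unit 2A: $13,770 · Unit 5A: $10,270

Equal tier: $16,550 ÷ 5 = $3,310 apiece.
Remainder $40,550 by assessed value (total 3,355,198): Unit 3A 5,846.16 → $5,850; Unit 4B 9,614.46 → $9,610; Unit 1B 7,666.19 → $7,670; Unit 2A 10,467.47 → $10,470; Unit 5A 6,955.72 → $6,960.
Rounding difference −$10 on remainder applied to Unit 2A.
Totals: Unit 3A $3,310 + $5,850 = $9,160; Unit 4B $3,310 + $9,610 = $12,920; Unit 1B $3,310 + $7,670 = $10,980; Unit 2A $3,310 + $10,460 = $13,770; Unit 5A $3,310 + $6,960 = $10,270.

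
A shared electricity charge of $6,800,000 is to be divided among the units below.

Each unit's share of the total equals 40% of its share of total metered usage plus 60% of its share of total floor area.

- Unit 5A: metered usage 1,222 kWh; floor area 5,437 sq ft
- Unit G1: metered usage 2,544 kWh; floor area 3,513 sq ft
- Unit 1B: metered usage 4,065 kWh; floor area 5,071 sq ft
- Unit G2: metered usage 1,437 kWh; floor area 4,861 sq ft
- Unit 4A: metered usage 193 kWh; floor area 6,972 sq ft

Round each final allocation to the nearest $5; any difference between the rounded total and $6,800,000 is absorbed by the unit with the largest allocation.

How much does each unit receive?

Unit 5A: $1,209,330 | Unit G1: $1,285,775 | Unit 1B: $1,968,915 | Unit G2: $1,180,245 | Unit 4A: $1,155,735

Totals — metered usage 9,461, floor area 25,854.
Combined weights (40% metered usage + 60% floor area): Unit 5A 0.1778; Unit G1 0.1891; Unit 1B 0.2895; Unit G2 0.1736; Unit 4A 0.1700.
Pro-rata amounts: Unit 5A 1,209,328.98; Unit G1 1,285,773.76; Unit 1B 1,968,922.03; Unit G2 1,180,242.503; Unit 4A 1,155,732.73.
At nearest $5: Unit 5A $1,209,330; Unit G1 $1,285,775; Unit 1B $1,968,920; Unit G2 $1,180,245; Unit 4A $1,155,735. Sum = $6,800,005.
Difference $6,800,000 − $6,800,005 = −$5 applied to largest allocation (Unit 1B): Unit 1B becomes $1,968,915.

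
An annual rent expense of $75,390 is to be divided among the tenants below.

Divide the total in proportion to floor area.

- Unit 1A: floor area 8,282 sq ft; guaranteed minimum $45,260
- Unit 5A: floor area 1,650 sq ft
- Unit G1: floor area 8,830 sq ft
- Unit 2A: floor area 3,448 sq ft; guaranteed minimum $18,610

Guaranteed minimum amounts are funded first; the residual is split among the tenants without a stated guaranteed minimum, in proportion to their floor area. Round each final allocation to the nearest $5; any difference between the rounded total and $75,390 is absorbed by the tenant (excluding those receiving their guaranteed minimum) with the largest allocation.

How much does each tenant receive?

Minimums first: Unit 1A $45,260; Unit 2A $18,610. Balance $11,520.
Balance split over remaining floor area 10,480: Unit 5A 1,813.74 → $1,815; Unit G1 9,706.26 → $9,705.

Unit 1A: $45,260 | Unit 5A: $1,815 | Unit G1: $9,705 | Unit 2A: $18,610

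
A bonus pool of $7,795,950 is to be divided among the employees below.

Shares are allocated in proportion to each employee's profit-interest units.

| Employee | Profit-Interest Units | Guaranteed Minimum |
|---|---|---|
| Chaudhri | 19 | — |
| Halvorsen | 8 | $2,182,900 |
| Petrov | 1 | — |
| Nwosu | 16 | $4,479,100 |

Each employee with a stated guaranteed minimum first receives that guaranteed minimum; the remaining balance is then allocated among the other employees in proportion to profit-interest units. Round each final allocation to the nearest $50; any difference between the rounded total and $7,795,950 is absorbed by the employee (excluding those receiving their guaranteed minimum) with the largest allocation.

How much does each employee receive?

Fund the minimums — Halvorsen $2,182,900; Nwosu $4,479,100. Balance $1,133,950.
Balance split over remaining profit-interest units 20: Chaudhri 1,077,252.50 → $1,077,250; Petrov 56,697.50 → $56,700.

Chaudhri: $1,077,250; Halvorsen: $2,182,900; Petrov: $56,700; Nwosu: $4,479,100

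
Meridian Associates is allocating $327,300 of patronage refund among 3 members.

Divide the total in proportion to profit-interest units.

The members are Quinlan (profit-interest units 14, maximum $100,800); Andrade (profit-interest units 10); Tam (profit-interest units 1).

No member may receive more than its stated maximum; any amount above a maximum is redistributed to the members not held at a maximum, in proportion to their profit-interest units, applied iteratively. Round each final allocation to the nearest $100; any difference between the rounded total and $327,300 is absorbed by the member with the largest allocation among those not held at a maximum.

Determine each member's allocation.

Quinlan: $100,800 · Andrade: $205,900 · Tam: $20,600

Sum of profit-interest units: 25.
Pro-rata shares before constraints: Quinlan 183,288.00; Andrade 130,920.00; Tam 13,092.00.
Cap binds for Quinlan ($100,800); residual $226,500 reallocated over remaining profit-interest units 11.
Redistributed shares: Andrade 205,909.09 → $205,900; Tam 20,590.91 → $20,600.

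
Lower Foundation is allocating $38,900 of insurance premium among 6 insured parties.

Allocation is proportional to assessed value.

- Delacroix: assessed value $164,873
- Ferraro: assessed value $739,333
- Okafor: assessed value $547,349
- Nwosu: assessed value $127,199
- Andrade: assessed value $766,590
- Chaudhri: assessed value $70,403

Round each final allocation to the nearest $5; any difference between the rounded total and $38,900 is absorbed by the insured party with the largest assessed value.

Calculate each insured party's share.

Delacroix: $2,655; Ferraro: $11,905; Okafor: $8,815; Nwosu: $2,050; Andrade: $12,340; Chaudhri: $1,135

Combined assessed value = 2,415,747.
Proportional shares: Delacroix 164,873/2,415,747 × $38,900 = 2,654.90; Ferraro 739,333/2,415,747 × $38,900 = 11,905.24; Okafor 547,349/2,415,747 × $38,900 = 8,813.79; Nwosu 127,199/2,415,747 × $38,900 = 2,048.24; Andrade 766,590/2,415,747 × $38,900 = 12,344.15; Chaudhri 70,403/2,415,747 × $38,900 = 1,133.68.
At nearest $5: Delacroix $2,655; Ferraro $11,905; Okafor $8,815; Nwosu $2,050; Andrade $12,345; Chaudhri $1,135. Sum = $38,905.
Difference $38,900 − $38,905 = −$5 applied to largest assessed value (Andrade): Andrade becomes $12,340.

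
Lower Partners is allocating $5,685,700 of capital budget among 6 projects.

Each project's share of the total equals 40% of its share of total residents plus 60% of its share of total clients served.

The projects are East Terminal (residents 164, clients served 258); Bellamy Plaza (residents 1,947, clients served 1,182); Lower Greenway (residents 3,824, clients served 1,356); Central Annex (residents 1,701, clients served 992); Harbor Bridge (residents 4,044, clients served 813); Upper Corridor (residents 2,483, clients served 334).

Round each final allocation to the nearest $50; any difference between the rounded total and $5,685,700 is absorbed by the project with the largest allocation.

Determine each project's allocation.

Residents total 14,163; clients served total 4,935.
Blended shares (40% residents + 60% clients served): East Terminal 0.0360; Bellamy Plaza 0.1987; Lower Greenway 0.2729; Central Annex 0.1686; Harbor Bridge 0.2131; Upper Corridor 0.1107.
Raw shares: East Terminal 204,682.74; Bellamy Plaza 1,129,729.01; Lower Greenway 1,551,416.81; Central Annex 958,885.19; Harbor Bridge 1,211,384.30; Upper Corridor 629,601.94.
After rounding ($50): East Terminal $204,700; Bellamy Plaza $1,129,750; Lower Greenway $1,551,400; Central Annex $958,900; Harbor Bridge $1,211,400; Upper Corridor $629,600. Sum = $5,685,750.
Difference $5,685,700 − $5,685,750 = −$50 applied to largest allocation (Lower Greenway): Lower Greenway becomes $1,551,350.

East Terminal: $204,700 | Bellamy Plaza: $1,129,750 | Lower Greenway: $1,551,350 | Central Annex: $958,900 | Harbor Bridge: $1,211,400 | Upper Corridor: $629,600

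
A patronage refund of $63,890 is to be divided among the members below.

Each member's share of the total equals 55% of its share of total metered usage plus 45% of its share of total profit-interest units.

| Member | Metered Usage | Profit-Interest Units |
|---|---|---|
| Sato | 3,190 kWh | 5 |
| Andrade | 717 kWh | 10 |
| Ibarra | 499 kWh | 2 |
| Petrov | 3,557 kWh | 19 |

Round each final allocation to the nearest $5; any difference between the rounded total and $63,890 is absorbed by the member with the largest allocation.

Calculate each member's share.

Totals — metered usage 7,963, profit-interest units 36.
Blended shares (55% metered usage + 45% profit-interest units): Sato 0.2828; Andrade 0.1745; Ibarra 0.0595; Petrov 0.4832.
Raw shares: Sato 18,070.11; Andrade 11,150.26; Ibarra 3,799.26; Petrov 30,870.37.
Rounded to nearest $5: Sato $18,070; Andrade $11,150; Ibarra $3,800; Petrov $30,870. Sum = $63,890.
Rounded total matches; no reconciliation needed.

Sato: $18,070; Andrade: $11,150; Ibarra: $3,800; Petrov: $30,870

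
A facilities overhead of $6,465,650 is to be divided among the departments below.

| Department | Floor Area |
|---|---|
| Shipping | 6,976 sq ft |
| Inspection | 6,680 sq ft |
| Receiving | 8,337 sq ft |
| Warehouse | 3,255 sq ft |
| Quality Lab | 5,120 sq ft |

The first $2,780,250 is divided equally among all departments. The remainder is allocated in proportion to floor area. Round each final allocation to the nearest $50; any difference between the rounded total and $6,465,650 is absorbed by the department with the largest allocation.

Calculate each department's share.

Shipping: $1,402,650 | Inspection: $1,366,700 | Receiving: $1,567,850 | Warehouse: $951,050 | Quality Lab: $1,177,400

Equal tier: $2,780,250 ÷ 5 = $556,050 apiece.
Remainder $3,685,400 by floor area (total 30,368): Shipping 846,593.47 → $846,600; Inspection 810,671.50 → $810,650; Receiving 1,011,761.72 → $1,011,750; Warehouse 395,020.32 → $395,000; Quality Lab 621,353.00 → $621,350.
Rounding difference +$50 on remainder applied to Receiving.
Totals: Shipping $556,050 + $846,600 = $1,402,650; Inspection $556,050 + $810,650 = $1,366,700; Receiving $556,050 + $1,011,800 = $1,567,850; Warehouse $556,050 + $395,000 = $951,050; Quality Lab $556,050 + $621,350 = $1,177,400.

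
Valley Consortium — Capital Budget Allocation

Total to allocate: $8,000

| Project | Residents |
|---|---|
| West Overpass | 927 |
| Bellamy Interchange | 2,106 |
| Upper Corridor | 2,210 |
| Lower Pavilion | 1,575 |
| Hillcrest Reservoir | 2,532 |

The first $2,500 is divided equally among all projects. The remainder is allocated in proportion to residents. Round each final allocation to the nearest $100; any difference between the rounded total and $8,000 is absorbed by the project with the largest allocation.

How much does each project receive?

West Overpass: $1,000 | Bellamy Interchange: $1,700 | Upper Corridor: $1,800 | Lower Pavilion: $1,400 | Hillcrest Reservoir: $2,100

$2,500 shared equally gives $500 per project.
Remainder $5,500 by residents (total 9,350): West Overpass 545.29 → $500; Bellamy Interchange 1,238.82 → $1,200; Upper Corridor 1,300.00 → $1,300; Lower Pavilion 926.47 → $900; Hillcrest Reservoir 1,489.41 → $1,500.
Rounding difference +$100 on remainder applied to Hillcrest Reservoir.
Totals: West Overpass $500 + $500 = $1,000; Bellamy Interchange $500 + $1,200 = $1,700; Upper Corridor $500 + $1,300 = $1,800; Lower Pavilion $500 + $900 = $1,400; Hillcrest Reservoir $500 + $1,600 = $2,100.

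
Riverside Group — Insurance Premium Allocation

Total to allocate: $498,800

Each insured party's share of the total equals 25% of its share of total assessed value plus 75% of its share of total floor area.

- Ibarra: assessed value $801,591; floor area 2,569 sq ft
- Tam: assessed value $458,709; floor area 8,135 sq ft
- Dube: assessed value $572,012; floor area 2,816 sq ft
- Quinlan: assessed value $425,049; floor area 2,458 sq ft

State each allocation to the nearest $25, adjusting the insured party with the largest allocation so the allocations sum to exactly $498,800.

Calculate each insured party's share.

Ibarra: $104,425; Tam: $215,825; Dube: $97,525; Quinlan: $81,025

Assessed value total 2,257,361; floor area total 15,978.
Combined weights (25% assessed value + 75% floor area): Ibarra 0.2094; Tam 0.4327; Dube 0.1955; Quinlan 0.1625.
Unrounded shares: Ibarra 104,430.22; Tam 215,808.13; Dube 97,531.06; Quinlan 81,030.59.
After rounding ($25): Ibarra $104,425; Tam $215,800; Dube $97,525; Quinlan $81,025. Sum = $498,775.
Difference $498,800 − $498,775 = +$25 applied to largest allocation (Tam): Tam becomes $215,825.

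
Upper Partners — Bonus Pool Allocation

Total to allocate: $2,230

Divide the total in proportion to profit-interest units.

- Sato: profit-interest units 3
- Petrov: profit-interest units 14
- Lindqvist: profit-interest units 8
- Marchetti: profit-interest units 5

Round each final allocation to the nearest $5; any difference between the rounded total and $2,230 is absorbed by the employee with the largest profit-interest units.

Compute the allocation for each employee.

Sum of profit-interest units: 3 + 14 + 8 + 5 = 30.
Raw shares: Sato 223.00; Petrov 1,040.67; Lindqvist 594.67; Marchetti 371.67.
After rounding ($5): Sato $225; Petrov $1,040; Lindqvist $595; Marchetti $370. Sum = $2,230.
Rounded total matches; no reconciliation needed.

Sato: $225 · Petrov: $1,040 · Lindqvist: $595 · Marchetti: $370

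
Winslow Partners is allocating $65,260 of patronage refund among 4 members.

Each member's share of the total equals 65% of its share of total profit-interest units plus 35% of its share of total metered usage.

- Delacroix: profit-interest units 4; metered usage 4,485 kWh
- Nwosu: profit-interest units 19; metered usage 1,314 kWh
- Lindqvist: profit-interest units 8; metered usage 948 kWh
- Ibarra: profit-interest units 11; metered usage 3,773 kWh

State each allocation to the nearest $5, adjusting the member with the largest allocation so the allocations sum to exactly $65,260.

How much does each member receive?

Totals — profit-interest units 42, metered usage 10,520.
Blended shares (65% profit-interest units + 35% metered usage): Delacroix 0.2111; Nwosu 0.3378; Lindqvist 0.1553; Ibarra 0.2958.
Unrounded shares: Delacroix 13,777.73; Nwosu 22,042.501; Lindqvist 10,138.10; Ibarra 19,301.67.
At nearest $5: Delacroix $13,780; Nwosu $22,045; Lindqvist $10,140; Ibarra $19,300. Sum = $65,265.
Difference $65,260 − $65,265 = −$5 applied to largest allocation (Nwosu): Nwosu becomes $22,040.

Delacroix: $13,780; Nwosu: $22,040; Lindqvist: $10,140; Ibarra: $19,300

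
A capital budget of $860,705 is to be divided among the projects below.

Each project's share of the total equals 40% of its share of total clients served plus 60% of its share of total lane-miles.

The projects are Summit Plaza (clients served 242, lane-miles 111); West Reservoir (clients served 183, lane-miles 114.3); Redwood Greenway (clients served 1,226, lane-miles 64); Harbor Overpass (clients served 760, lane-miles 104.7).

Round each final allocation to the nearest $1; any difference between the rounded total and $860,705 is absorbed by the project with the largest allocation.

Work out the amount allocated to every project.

Summit Plaza: $180,046; West Reservoir: $175,947; Redwood Greenway: $258,955; Harbor Overpass: $245,757

Clients served total 2,411; lane-miles total 394.
Blended shares (40% clients served + 60% lane-miles): Summit Plaza 0.2092; West Reservoir 0.2044; Redwood Greenway 0.3009; Harbor Overpass 0.2855.
Unrounded shares: Summit Plaza 180,046.45; West Reservoir 175,946.83; Redwood Greenway 258,954.29; Harbor Overpass 245,757.43.
After rounding ($1): Summit Plaza $180,046; West Reservoir $175,947; Redwood Greenway $258,954; Harbor Overpass $245,757. Sum = $860,704.
Difference $860,705 − $860,704 = +$1 applied to largest allocation (Redwood Greenway): Redwood Greenway becomes $258,955.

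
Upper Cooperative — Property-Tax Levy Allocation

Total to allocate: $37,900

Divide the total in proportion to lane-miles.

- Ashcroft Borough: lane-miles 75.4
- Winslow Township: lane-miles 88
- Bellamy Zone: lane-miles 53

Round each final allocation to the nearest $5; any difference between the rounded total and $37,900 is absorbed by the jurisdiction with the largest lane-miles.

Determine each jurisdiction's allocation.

Sum of lane-miles: 75.4 + 88 + 53 = 216.4.
Proportional shares: Ashcroft Borough 13,205.45; Winslow Township 15,412.20; Bellamy Zone 9,282.35.
At nearest $5: Ashcroft Borough $13,205; Winslow Township $15,410; Bellamy Zone $9,280. Sum = $37,895.
Difference $37,900 − $37,895 = +$5 applied to largest lane-miles (Winslow Township): Winslow Township becomes $15,415.

Ashcroft Borough: $13,205 · Winslow Township: $15,415 · Bellamy Zone: $9,280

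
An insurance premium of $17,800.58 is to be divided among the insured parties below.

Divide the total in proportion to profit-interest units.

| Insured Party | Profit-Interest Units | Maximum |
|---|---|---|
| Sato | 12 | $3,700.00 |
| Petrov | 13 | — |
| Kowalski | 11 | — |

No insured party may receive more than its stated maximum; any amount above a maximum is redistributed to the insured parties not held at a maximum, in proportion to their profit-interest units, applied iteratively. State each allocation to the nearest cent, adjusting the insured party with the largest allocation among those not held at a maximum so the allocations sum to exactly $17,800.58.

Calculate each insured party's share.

Profit-interest units total: 36.
Proportional shares (ignoring caps): Sato 5,933.5267; Petrov 6,427.9872; Kowalski 5,439.0661.
Held at cap: Sato ($3,700.00); balance $14,100.58 reallocated over remaining profit-interest units 24.
Shares after redistribution: Petrov 7,637.8142 → $7,637.81; Kowalski 6,462.7658 → $6,462.77.

Sato: $3,700.00 | Petrov: $7,637.81 | Kowalski: $6,462.77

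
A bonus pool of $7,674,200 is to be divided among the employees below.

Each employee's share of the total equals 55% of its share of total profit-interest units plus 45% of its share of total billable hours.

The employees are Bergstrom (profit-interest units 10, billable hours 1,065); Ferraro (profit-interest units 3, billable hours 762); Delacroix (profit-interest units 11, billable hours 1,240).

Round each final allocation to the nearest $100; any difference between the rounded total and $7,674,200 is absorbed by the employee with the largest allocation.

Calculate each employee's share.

Totals — profit-interest units 24, billable hours 3,067.
Blended shares (55% profit-interest units + 45% billable hours): Bergstrom 0.3854; Ferraro 0.1806; Delacroix 0.4340.
Raw shares: Bergstrom 2,957,842.78; Ferraro 1,385,600.33; Delacroix 3,330,756.89.
After rounding ($100): Bergstrom $2,957,800; Ferraro $1,385,600; Delacroix $3,330,800. Sum = $7,674,200.
Rounded total matches; no reconciliation needed.

Bergstrom: $2,957,800 · Ferraro: $1,385,600 · Delacroix: $3,330,800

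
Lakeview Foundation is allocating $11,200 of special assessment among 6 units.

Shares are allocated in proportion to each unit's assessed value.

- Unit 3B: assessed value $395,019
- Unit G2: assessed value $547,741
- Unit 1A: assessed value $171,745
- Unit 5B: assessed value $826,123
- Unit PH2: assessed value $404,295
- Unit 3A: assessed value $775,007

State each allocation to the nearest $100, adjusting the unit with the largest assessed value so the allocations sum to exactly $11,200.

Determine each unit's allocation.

Total assessed value = 3,119,930.
Unrounded shares: Unit 3B 395,019/3,119,930 × $11,200 = 1,418.05; Unit G2 547,741/3,119,930 × $11,200 = 1,966.29; Unit 1A 171,745/3,119,930 × $11,200 = 616.53; Unit 5B 826,123/3,119,930 × $11,200 = 2,965.64; Unit PH2 404,295/3,119,930 × $11,200 = 1,451.35; Unit 3A 775,007/3,119,930 × $11,200 = 2,782.14.
At nearest $100: Unit 3B $1,400; Unit G2 $2,000; Unit 1A $600; Unit 5B $3,000; Unit PH2 $1,500; Unit 3A $2,800. Sum = $11,300.
Difference $11,200 − $11,300 = −$100 applied to largest assessed value (Unit 5B): Unit 5B becomes $2,900.

Unit 3B: $1,400 | Unit G2: $2,000 | Unit 1A: $600 | Unit 5B: $2,900 | Unit PH2: $1,500 | Unit 3A: $2,800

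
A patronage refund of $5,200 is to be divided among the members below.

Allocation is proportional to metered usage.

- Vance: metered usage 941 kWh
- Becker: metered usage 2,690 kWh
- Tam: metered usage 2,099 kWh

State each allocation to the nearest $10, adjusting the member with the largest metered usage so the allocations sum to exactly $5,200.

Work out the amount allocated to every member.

Vance: $850 · Becker: $2,450 · Tam: $1,900

Total metered usage = 5,730.
Pro-rata amounts: Vance 941/5,730 × $5,200 = 853.96; Becker 2,690/5,730 × $5,200 = 2,441.19; Tam 2,099/5,730 × $5,200 = 1,904.85.
Rounded to nearest $10: Vance $850; Becker $2,440; Tam $1,900. Sum = $5,190.
Difference $5,200 − $5,190 = +$10 applied to largest metered usage (Becker): Becker becomes $2,450.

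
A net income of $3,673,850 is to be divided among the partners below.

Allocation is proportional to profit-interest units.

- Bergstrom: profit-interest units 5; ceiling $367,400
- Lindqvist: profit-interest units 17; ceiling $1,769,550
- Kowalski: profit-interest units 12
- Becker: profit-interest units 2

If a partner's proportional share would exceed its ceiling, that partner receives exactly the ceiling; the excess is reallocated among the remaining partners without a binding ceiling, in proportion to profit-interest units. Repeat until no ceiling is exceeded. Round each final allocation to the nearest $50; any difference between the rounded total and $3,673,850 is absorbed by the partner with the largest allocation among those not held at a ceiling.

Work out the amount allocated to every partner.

Bergstrom: $367,400 · Lindqvist: $1,769,550 · Kowalski: $1,317,350 · Becker: $219,550

Combined profit-interest units = 36.
Pro-rata shares before constraints: Bergstrom 510,256.94; Lindqvist 1,734,873.61; Kowalski 1,224,616.67; Becker 204,102.78.
Cap binds for Bergstrom ($367,400); residual $3,306,450 reallocated over remaining profit-interest units 31.
Cap binds for Lindqvist ($1,769,550); residual $1,536,900 reallocated over remaining profit-interest units 14.
Shares after redistribution: Kowalski 1,317,342.86 → $1,317,350; Becker 219,557.14 → $219,550.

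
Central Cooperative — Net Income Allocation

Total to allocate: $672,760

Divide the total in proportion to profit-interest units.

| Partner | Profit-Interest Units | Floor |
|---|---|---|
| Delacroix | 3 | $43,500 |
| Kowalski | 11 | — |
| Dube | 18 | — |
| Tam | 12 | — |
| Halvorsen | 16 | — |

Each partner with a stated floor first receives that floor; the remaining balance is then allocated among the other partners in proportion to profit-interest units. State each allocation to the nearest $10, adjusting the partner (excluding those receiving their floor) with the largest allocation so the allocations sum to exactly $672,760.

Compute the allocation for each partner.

Guaranteed amounts: Delacroix $43,500. Remaining pool $629,260.
Remaining pool split over remaining profit-interest units 57: Kowalski 121,436.14 → $121,440; Dube 198,713.68 → $198,710; Tam 132,475.79 → $132,480; Halvorsen 176,634.39 → $176,630.

Delacroix: $43,500; Kowalski: $121,440; Dube: $198,710; Tam: $132,480; Halvorsen: $176,630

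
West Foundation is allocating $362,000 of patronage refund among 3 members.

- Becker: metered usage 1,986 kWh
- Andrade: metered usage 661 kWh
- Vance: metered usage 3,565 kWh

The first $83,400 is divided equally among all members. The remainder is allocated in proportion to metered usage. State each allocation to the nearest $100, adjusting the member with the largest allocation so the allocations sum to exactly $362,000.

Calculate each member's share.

Becker: $116,900 | Andrade: $57,400 | Vance: $187,700

Equal tier: $83,400 ÷ 3 = $27,800 apiece.
Remainder $278,600 by metered usage (total 6,212): Becker 89,069.48 → $89,100; Andrade 29,644.98 → $29,600; Vance 159,885.54 → $159,900.
Totals: Becker $27,800 + $89,100 = $116,900; Andrade $27,800 + $29,600 = $57,400; Vance $27,800 + $159,900 = $187,700.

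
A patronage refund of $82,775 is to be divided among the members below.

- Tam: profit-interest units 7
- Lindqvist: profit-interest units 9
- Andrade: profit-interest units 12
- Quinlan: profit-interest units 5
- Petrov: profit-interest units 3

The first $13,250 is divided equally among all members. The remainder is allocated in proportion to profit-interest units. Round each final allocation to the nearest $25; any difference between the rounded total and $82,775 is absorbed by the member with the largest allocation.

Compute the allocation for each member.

Tam: $16,175 · Lindqvist: $20,025 · Andrade: $25,825 · Quinlan: $12,300 · Petrov: $8,450

$13,250 shared equally gives $2,650 per member.
Remainder $69,525 by profit-interest units (total 36): Tam 13,518.75 → $13,525; Lindqvist 17,381.25 → $17,375; Andrade 23,175.00 → $23,175; Quinlan 9,656.25 → $9,650; Petrov 5,793.75 → $5,800.
Totals: Tam $2,650 + $13,525 = $16,175; Lindqvist $2,650 + $17,375 = $20,025; Andrade $2,650 + $23,175 = $25,825; Quinlan $2,650 + $9,650 = $12,300; Petrov $2,650 + $5,800 = $8,450.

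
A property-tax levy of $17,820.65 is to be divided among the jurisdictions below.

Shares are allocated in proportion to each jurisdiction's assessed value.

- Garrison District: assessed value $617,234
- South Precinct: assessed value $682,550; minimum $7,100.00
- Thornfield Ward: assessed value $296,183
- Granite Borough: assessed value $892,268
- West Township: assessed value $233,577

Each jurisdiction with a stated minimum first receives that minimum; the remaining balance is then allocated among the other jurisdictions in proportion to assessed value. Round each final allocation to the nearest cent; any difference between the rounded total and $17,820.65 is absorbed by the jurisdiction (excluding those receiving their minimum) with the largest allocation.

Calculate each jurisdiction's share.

Minimums first: South Precinct $7,100.00. Balance $10,720.65.
Balance split over remaining assessed value 2,039,262: Garrison District 3,244.8747 → $3,244.87; Thornfield Ward 1,557.0703 → $1,557.07; Granite Borough 4,690.7621 → $4,690.76; West Township 1,227.9429 → $1,227.94.
Rounding difference +$0.01 applied to Granite Borough → $4,690.77.

Garrison District: $3,244.87 | South Precinct: $7,100.00 | Thornfield Ward: $1,557.07 | Granite Borough: $4,690.77 | West Township: $1,227.94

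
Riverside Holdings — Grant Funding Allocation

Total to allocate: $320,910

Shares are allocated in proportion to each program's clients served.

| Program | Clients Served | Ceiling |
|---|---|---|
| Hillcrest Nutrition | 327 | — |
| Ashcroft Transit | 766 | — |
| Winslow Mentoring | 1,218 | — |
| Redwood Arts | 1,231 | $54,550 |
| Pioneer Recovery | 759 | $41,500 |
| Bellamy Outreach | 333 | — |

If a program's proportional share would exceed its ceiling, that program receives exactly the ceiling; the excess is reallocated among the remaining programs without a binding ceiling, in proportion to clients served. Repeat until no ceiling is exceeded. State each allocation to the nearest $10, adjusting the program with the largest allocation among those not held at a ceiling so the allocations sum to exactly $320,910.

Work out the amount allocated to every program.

Combined clients served = 4,634.
Proportional shares (ignoring caps): Hillcrest Nutrition 22,645.14; Ashcroft Transit 53,046.41; Winslow Mentoring 84,347.95; Redwood Arts 85,248.21; Pioneer Recovery 52,561.65; Bellamy Outreach 23,060.65.
Held at cap: Redwood Arts ($54,550), Pioneer Recovery ($41,500); remaining pool $224,860 reallocated over remaining clients served 2,644.
Shares after redistribution: Hillcrest Nutrition 27,809.84 → $27,810; Ashcroft Transit 65,144.77 → $65,140; Winslow Mentoring 103,585.28 → $103,590; Bellamy Outreach 28,320.11 → $28,320.

Hillcrest Nutrition: $27,810 | Ashcroft Transit: $65,140 | Winslow Mentoring: $103,590 | Redwood Arts: $54,550 | Pioneer Recovery: $41,500 | Bellamy Outreach: $28,320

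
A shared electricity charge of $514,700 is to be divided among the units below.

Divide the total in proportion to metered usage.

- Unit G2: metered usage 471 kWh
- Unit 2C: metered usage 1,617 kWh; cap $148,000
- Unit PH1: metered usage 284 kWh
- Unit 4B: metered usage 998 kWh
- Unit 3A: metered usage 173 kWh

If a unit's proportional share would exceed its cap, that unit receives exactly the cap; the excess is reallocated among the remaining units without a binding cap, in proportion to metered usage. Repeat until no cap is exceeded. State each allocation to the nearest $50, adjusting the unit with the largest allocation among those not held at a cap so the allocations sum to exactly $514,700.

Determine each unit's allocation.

Unit G2: $89,700 · Unit 2C: $148,000 · Unit PH1: $54,050 · Unit 4B: $190,000 · Unit 3A: $32,950

Total metered usage = 3,543.
Proportional shares (ignoring caps): Unit G2 68,423.29; Unit 2C 234,905.42; Unit PH1 41,257.35; Unit 4B 144,981.82; Unit 3A 25,132.12.
Held at cap: Unit 2C ($148,000); residual $366,700 reallocated over remaining metered usage 1,926.
Shares after redistribution: Unit G2 89,675.86 → $89,700; Unit PH1 54,072.07 → $54,050; Unit 4B 190,013.81 → $190,000; Unit 3A 32,938.27 → $32,950.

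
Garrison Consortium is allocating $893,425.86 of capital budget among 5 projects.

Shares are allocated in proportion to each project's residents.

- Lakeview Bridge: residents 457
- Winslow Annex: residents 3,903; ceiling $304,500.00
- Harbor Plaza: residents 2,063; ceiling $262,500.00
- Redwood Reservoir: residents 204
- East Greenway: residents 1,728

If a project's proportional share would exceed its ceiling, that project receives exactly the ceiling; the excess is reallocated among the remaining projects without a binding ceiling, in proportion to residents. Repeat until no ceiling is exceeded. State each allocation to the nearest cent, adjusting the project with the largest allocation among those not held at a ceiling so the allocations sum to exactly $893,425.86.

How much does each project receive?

Lakeview Bridge: $62,443.12; Winslow Annex: $304,500.00; Harbor Plaza: $262,500.00; Redwood Reservoir: $27,873.95; East Greenway: $236,108.79

Combined residents = 8,355.
Unconstrained shares: Lakeview Bridge 48,868.4163; Winslow Annex 417,359.8003; Harbor Plaza 220,602.9383; Redwood Reservoir 21,814.3477; East Greenway 184,780.3574.
Capped: Winslow Annex ($304,500.00); remaining pool $588,925.86 reallocated over remaining residents 4,452.
Capped: Harbor Plaza ($262,500.00); remaining pool $326,425.86 reallocated over remaining residents 2,389.
Remaining shares: Lakeview Bridge 62,443.1218 → $62,443.12; Redwood Reservoir 27,873.9537 → $27,873.95; East Greenway 236,108.7845 → $236,108.78.
Rounding difference +$0.01 applied to East Greenway → $236,108.79.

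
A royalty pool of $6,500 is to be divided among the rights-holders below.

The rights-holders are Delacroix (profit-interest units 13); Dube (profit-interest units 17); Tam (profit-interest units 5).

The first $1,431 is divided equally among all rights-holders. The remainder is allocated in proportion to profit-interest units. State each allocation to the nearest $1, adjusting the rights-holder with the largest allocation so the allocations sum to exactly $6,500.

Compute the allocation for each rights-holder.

First tranche $1,431 split equally: $477 each.
Remainder $5,069 by profit-interest units (total 35): Delacroix 1,882.77 → $1,883; Dube 2,462.09 → $2,462; Tam 724.14 → $724.
Totals: Delacroix $477 + $1,883 = $2,360; Dube $477 + $2,462 = $2,939; Tam $477 + $724 = $1,201.

Delacroix: $2,360 · Dube: $2,939 · Tam: $1,201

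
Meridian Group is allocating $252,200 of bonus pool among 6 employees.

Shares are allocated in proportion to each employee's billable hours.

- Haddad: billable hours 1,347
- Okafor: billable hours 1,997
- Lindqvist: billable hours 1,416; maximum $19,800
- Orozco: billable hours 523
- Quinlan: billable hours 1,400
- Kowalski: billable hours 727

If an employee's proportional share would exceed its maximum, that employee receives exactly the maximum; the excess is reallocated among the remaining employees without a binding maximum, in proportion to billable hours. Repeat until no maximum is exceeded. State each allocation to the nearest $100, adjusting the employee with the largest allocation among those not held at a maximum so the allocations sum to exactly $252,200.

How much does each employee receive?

Total billable hours = 7,410.
Pro-rata shares before constraints: Haddad 45,845.26; Okafor 67,968.07; Lindqvist 48,193.68; Orozco 17,800.35; Quinlan 47,649.12; Kowalski 24,743.51.
Cap binds for Lindqvist ($19,800); balance $232,400 reallocated over remaining billable hours 5,994.
Remaining shares: Haddad 52,226.03 → $52,200; Okafor 77,427.89 → $77,400; Orozco 20,277.81 → $20,300; Quinlan 54,280.95 → $54,300; Kowalski 28,187.32 → $28,200.

Haddad: $52,200; Okafor: $77,400; Lindqvist: $19,800; Orozco: $20,300; Quinlan: $54,300; Kowalski: $28,200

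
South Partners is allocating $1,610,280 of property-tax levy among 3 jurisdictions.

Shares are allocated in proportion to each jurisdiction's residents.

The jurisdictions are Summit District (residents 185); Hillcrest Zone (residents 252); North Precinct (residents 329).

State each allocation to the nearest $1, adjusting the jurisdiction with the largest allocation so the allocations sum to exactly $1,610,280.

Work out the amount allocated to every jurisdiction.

Combined residents = 766.
Pro-rata amounts: Summit District 185/766 × $1,610,280 = 388,905.74; Hillcrest Zone 252/766 × $1,610,280 = 529,752.69; North Precinct 329/766 × $1,610,280 = 691,621.57.
After rounding ($1): Summit District $388,906; Hillcrest Zone $529,753; North Precinct $691,622. Sum = $1,610,281.
Difference $1,610,280 − $1,610,281 = −$1 applied to largest allocation (North Precinct): North Precinct becomes $691,621.

Summit District: $388,906 · Hillcrest Zone: $529,753 · North Precinct: $691,621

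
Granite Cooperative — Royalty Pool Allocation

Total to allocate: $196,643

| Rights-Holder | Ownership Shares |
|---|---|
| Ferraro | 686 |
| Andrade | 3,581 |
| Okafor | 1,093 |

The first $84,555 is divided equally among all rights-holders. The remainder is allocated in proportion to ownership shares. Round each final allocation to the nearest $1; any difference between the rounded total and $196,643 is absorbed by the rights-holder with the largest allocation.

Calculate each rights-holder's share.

Equal tier: $84,555 ÷ 3 = $28,185 apiece.
Remainder $112,088 by ownership shares (total 5,360): Ferraro 14,345.59 → $14,346; Andrade 74,885.66 → $74,886; Okafor 22,856.75 → $22,857.
Rounding difference −$1 on remainder applied to Andrade.
Totals: Ferraro $28,185 + $14,346 = $42,531; Andrade $28,185 + $74,885 = $103,070; Okafor $28,185 + $22,857 = $51,042.

Ferraro: $42,531 · Andrade: $103,070 · Okafor: $51,042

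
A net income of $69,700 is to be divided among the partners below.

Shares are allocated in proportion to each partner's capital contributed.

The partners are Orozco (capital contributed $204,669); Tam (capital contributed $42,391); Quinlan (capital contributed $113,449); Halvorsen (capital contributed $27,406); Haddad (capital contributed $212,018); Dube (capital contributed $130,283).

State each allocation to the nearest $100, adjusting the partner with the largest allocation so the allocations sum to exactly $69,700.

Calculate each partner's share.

Total capital contributed = 730,216.
Pro-rata amounts: Orozco 204,669/730,216 × $69,700 = 19,535.90; Tam 42,391/730,216 × $69,700 = 4,046.27; Quinlan 113,449/730,216 × $69,700 = 10,828.84; Halvorsen 27,406/730,216 × $69,700 = 2,615.94; Haddad 212,018/730,216 × $69,700 = 20,237.37; Dube 130,283/730,216 × $69,700 = 12,435.67.
After rounding ($100): Orozco $19,500; Tam $4,000; Quinlan $10,800; Halvorsen $2,600; Haddad $20,200; Dube $12,400. Sum = $69,500.
Difference $69,700 − $69,500 = +$200 applied to largest allocation (Haddad): Haddad becomes $20,400.

Orozco: $19,500 · Tam: $4,000 · Quinlan: $10,800 · Halvorsen: $2,600 · Haddad: $20,400 · Dube: $12,400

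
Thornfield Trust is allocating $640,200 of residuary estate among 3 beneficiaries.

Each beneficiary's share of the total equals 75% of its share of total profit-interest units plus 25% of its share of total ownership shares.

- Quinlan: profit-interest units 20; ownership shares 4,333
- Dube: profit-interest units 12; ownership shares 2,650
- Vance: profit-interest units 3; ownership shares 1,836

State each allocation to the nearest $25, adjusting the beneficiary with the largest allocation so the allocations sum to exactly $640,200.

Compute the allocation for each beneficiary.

Quinlan: $353,000 · Dube: $212,725 · Vance: $74,475

Totals — profit-interest units 35, ownership shares 8,819.
Combined weights (75% profit-interest units + 25% ownership shares): Quinlan 0.5514; Dube 0.3323; Vance 0.1163.
Pro-rata amounts: Quinlan 353,008.08; Dube 212,715.89; Vance 74,476.02.
Rounded to nearest $25: Quinlan $353,000; Dube $212,725; Vance $74,475. Sum = $640,200.
Rounded total matches; no reconciliation needed.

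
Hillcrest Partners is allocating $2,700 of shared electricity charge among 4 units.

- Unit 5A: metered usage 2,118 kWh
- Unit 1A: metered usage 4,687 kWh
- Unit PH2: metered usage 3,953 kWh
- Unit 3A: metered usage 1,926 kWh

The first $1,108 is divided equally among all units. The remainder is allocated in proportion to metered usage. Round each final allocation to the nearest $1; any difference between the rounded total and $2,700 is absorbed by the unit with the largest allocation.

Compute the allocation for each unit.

First tranche $1,108 split equally: $277 each.
Remainder $1,592 by metered usage (total 12,684): Unit 5A 265.84 → $266; Unit 1A 588.28 → $588; Unit PH2 496.15 → $496; Unit 3A 241.74 → $242.
Totals: Unit 5A $277 + $266 = $543; Unit 1A $277 + $588 = $865; Unit PH2 $277 + $496 = $773; Unit 3A $277 + $242 = $519.

Unit 5A: $543 · Unit 1A: $865 · Unit PH2: $773 · Unit 3A: $519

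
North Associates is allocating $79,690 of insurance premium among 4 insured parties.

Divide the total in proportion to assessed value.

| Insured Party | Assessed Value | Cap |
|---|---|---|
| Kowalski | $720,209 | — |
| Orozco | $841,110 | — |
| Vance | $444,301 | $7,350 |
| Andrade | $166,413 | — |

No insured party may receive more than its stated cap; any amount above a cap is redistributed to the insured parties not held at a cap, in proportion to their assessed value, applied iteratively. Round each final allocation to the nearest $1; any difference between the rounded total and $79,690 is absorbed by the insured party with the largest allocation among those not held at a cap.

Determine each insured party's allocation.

Kowalski: $30,155 | Orozco: $35,217 | Vance: $7,350 | Andrade: $6,968

Total assessed value = 2,172,033.
Unconstrained shares: Kowalski 26,423.84; Orozco 30,859.59; Vance 16,301.02; Andrade 6,105.55.
Capped: Vance ($7,350); remaining pool $72,340 reallocated over remaining assessed value 1,727,732.
Redistributed shares: Kowalski 30,155.09 → $30,155; Orozco 35,217.21 → $35,217; Andrade 6,967.70 → $6,968.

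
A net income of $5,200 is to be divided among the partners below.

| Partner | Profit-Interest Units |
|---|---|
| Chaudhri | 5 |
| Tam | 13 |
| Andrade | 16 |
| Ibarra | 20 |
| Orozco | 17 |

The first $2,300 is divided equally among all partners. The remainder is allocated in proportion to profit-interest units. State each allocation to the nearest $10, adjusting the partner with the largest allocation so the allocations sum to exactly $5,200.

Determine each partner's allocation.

Chaudhri: $660 | Tam: $990 | Andrade: $1,110 | Ibarra: $1,290 | Orozco: $1,150

Equal tier: $2,300 ÷ 5 = $460 apiece.
Remainder $2,900 by profit-interest units (total 71): Chaudhri 204.23 → $200; Tam 530.99 → $530; Andrade 653.52 → $650; Ibarra 816.90 → $820; Orozco 694.37 → $690.
Rounding difference +$10 on remainder applied to Ibarra.
Totals: Chaudhri $460 + $200 = $660; Tam $460 + $530 = $990; Andrade $460 + $650 = $1,110; Ibarra $460 + $830 = $1,290; Orozco $460 + $690 = $1,150.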